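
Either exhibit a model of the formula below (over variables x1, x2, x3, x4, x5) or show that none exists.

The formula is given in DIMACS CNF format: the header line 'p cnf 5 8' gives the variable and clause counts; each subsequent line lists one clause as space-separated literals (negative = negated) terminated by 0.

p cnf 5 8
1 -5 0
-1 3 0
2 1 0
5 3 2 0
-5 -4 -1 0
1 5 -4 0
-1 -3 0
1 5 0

Suppose x1 = True.
From the singleton clause (x3), x3 = True.
Now (¬x3) is unsatisfied and unit — conflict.
Backtrack on x1: now try x1 = False.
From the singleton clause (¬x5), x5 = False.
Now (x5) is unsatisfied and unit — conflict.
Both values of x1 lead to a conflict.

UNSATISFIABLE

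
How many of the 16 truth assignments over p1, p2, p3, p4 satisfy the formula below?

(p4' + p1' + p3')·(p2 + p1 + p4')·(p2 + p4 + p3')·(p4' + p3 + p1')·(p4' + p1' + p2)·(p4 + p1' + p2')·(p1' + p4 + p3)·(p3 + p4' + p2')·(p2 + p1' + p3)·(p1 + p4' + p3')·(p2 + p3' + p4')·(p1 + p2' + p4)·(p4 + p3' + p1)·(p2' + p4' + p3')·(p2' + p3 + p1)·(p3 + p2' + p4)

1

There are 2^4 = 16 truth assignments over (p1, p2, p3, p4).
Split on p2. With p2 = 1, the clauses containing p2 are satisfied and p2' drops from the rest; 0 of the 2^3 = 8 assignments to the other variables satisfy what remains.
With p2 = 0, by the same count on the reduced clause set, 1 assignment works.
(One model: p1=F, p2=F, p3=F, p4=F.)
Total: 0 + 1 = 1.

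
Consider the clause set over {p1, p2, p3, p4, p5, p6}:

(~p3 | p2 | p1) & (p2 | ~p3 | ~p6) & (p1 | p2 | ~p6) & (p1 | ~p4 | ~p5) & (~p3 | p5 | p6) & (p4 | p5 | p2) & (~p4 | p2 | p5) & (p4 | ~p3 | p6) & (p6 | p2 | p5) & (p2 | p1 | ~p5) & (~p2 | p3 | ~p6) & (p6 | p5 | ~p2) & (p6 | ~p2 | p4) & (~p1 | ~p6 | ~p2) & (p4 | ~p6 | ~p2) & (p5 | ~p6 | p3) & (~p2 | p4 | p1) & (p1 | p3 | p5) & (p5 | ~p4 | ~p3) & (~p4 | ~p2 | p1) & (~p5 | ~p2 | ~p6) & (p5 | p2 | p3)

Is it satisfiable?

Case p3 = 0:
Case p2 = 0:
The clause (p5) is unit, so p5 = 1.
The clause (p1) is unit, so p1 = 1.
Every clause is now satisfied; p4, p6 are unconstrained.
A satisfying assignment: p1 ↦ 1,  p2 ↦ 0,  p3 ↦ 0,  p4 ↦ 1,  p5 ↦ 1,  p6 ↦ 0.

Yes, satisfiable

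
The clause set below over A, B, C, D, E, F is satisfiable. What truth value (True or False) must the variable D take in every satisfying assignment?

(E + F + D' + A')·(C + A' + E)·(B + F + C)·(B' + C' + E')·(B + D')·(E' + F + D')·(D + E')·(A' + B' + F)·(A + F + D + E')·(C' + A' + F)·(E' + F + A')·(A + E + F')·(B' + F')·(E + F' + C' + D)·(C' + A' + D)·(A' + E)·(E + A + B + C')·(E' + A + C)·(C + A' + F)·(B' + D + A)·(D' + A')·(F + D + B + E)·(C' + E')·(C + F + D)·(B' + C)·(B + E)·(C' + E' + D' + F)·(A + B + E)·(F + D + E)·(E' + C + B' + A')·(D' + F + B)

True

Suppose D = 0.
From the singleton clause (E'), E = 0.
From the singleton clause (A'), A = 0.
From the singleton clause (F'), F = 0.
Now (F) is unsatisfied and unit — conflict.
So every satisfying assignment has D = True.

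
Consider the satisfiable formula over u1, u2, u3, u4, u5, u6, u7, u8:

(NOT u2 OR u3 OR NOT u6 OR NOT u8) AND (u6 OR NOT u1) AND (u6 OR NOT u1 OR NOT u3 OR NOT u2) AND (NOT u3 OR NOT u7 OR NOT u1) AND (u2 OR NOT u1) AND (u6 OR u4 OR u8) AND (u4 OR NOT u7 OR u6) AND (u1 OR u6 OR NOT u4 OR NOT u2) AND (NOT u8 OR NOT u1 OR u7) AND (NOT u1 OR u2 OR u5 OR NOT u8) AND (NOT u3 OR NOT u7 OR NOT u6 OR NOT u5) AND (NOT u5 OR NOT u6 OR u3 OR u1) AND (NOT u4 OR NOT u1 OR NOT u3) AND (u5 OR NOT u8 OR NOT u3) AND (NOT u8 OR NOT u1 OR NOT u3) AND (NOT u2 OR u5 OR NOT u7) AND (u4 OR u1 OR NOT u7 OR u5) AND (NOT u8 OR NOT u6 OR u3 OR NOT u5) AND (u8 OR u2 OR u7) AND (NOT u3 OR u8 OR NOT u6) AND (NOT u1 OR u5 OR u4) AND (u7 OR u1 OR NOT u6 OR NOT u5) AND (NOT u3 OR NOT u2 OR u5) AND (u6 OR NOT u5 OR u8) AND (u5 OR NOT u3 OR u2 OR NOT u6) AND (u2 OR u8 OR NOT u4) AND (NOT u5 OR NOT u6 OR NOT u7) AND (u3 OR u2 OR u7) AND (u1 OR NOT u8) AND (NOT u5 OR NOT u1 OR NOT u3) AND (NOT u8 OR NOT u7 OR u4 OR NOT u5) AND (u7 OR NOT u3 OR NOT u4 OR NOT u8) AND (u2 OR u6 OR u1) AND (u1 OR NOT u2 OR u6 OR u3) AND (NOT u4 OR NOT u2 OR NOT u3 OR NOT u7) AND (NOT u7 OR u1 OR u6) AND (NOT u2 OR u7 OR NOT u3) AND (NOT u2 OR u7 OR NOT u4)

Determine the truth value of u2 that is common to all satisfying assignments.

Suppose u2 = false.
Unit clause (NOT u1) forces u1 = false.
Unit clause (NOT u8) forces u8 = false.
Unit clause (u7) forces u7 = true.
Unit clause (NOT u4) forces u4 = false.
Unit clause (u6) forces u6 = true.
Unit clause (u5) forces u5 = true.
Now (NOT u5) is unsatisfied and unit — conflict.
So every satisfying assignment has u2 = True.

True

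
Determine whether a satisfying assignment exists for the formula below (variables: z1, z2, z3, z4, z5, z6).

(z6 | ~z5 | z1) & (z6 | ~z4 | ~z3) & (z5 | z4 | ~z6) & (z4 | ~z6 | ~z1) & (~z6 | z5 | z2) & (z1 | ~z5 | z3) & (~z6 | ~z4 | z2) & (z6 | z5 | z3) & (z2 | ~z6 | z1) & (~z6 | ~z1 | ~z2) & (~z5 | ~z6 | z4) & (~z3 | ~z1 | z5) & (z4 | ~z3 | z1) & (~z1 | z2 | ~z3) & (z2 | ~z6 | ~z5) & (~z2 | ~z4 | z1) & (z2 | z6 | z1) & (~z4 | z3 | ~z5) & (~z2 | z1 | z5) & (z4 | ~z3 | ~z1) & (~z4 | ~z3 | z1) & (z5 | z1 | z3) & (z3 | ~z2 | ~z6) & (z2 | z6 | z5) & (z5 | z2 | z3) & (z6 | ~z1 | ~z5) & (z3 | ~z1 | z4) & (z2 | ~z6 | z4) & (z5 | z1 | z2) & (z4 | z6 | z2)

No, unsatisfiable

Try z6 = 1.
Try z5 = 1.
From the singleton clause (z4), z4 = 1.
From the singleton clause (z2), z2 = 1.
From the singleton clause (~z1), z1 = 0.
That conflicts with the unit clause (z1).
So z5 must be the other value — set z5 = 0.
From the singleton clause (z4), z4 = 1.
From the singleton clause (z2), z2 = 1.
From the singleton clause (~z1), z1 = 0.
That conflicts with the unit clause (z1).
Either choice for z5 ends in contradiction.
So z6 must be the other value — set z6 = 0.
Try z5 = 0.
From the singleton clause (z3), z3 = 1.
From the singleton clause (~z4), z4 = 0.
From the singleton clause (~z1), z1 = 0.
That conflicts with the unit clause (z1).
So z5 must be the other value — set z5 = 1.
From the singleton clause (z1), z1 = 1.
That conflicts with the unit clause (~z1).
Either choice for z5 ends in contradiction.
Either choice for z6 ends in contradiction.
No assignment satisfies every clause.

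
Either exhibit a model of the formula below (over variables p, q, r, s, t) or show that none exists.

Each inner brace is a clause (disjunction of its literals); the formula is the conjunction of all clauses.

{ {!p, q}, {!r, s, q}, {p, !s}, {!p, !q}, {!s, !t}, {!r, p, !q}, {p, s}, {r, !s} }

UNSATISFIABLE

Case p = false:
(!s) alone gives s = false.
Now (s) is unsatisfied and unit — conflict.
Undo p and try p = true.
(q) alone gives q = true.
Now (!q) is unsatisfied and unit — conflict.
Neither p = true nor p = false works.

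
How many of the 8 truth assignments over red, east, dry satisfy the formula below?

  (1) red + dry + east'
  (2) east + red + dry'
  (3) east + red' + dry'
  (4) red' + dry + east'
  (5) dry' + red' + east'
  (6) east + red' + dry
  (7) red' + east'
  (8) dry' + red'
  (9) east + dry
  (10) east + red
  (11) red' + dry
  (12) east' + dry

There are 2^3 = 8 truth assignments over (red, east, dry).
Split on red. With red = 1, the clauses containing red are satisfied and red' drops from the rest; 0 of the 2^2 = 4 assignments to the other variables satisfy what remains.
With red = 0, by the same count on the reduced clause set, 1 assignment works.
Total: 0 + 1 = 1.

1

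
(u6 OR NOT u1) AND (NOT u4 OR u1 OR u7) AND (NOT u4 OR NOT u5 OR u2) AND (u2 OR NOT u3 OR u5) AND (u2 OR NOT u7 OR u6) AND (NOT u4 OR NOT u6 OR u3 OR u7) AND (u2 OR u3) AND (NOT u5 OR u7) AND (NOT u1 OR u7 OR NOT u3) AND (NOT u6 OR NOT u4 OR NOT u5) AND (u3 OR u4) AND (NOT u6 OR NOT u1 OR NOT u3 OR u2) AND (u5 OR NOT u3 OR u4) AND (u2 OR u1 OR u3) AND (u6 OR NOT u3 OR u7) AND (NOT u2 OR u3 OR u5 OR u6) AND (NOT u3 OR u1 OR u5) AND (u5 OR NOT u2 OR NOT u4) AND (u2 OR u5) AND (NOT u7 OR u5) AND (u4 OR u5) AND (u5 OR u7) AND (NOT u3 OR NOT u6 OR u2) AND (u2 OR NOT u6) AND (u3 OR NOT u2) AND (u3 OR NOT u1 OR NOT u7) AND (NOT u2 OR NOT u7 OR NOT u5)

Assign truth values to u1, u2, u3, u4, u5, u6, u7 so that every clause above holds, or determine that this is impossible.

UNSATISFIABLE

Case u6 = true:
The clause (u2) is unit, so u2 = true.
The clause (u3) is unit, so u3 = true.
Case u5 = false:
The clause (u4) is unit, so u4 = true.
But (NOT u4) is also a unit clause — contradiction.
Undo u5 and try u5 = true.
The clause (u7) is unit, so u7 = true.
But (NOT u7) is also a unit clause — contradiction.
Both values of u5 lead to a conflict.
Undo u6 and try u6 = false.
The clause (NOT u1) is unit, so u1 = false.
Case u4 = false:
The clause (u3) is unit, so u3 = true.
The clause (u5) is unit, so u5 = true.
The clause (u7) is unit, so u7 = true.
The clause (u2) is unit, so u2 = true.
But (NOT u2) is also a unit clause — contradiction.
Undo u4 and try u4 = true.
The clause (u7) is unit, so u7 = true.
The clause (u2) is unit, so u2 = true.
The clause (u5) is unit, so u5 = true.
But (NOT u5) is also a unit clause — contradiction.
Both values of u4 lead to a conflict.
Both values of u6 lead to a conflict.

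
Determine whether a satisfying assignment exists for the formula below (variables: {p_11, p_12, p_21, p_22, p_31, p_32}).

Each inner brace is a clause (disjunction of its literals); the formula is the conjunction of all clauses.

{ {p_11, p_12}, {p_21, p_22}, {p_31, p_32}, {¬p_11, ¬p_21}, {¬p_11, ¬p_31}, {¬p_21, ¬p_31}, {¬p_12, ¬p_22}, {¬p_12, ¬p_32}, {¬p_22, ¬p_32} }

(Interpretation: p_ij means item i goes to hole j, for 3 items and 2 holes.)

Unsatisfiable

Case p_11 = True:
Unit clause (¬p_21) forces p_21 = False.
Unit clause (p_22) forces p_22 = True.
Unit clause (¬p_31) forces p_31 = False.
Unit clause (p_32) forces p_32 = True.
But (¬p_32) is also a unit clause — contradiction.
Undo p_11 and try p_11 = False.
Unit clause (p_12) forces p_12 = True.
Unit clause (¬p_22) forces p_22 = False.
Unit clause (p_21) forces p_21 = True.
Unit clause (¬p_31) forces p_31 = False.
Unit clause (p_32) forces p_32 = True.
But (¬p_32) is also a unit clause — contradiction.
Both values of p_11 lead to a conflict.
No assignment satisfies every clause.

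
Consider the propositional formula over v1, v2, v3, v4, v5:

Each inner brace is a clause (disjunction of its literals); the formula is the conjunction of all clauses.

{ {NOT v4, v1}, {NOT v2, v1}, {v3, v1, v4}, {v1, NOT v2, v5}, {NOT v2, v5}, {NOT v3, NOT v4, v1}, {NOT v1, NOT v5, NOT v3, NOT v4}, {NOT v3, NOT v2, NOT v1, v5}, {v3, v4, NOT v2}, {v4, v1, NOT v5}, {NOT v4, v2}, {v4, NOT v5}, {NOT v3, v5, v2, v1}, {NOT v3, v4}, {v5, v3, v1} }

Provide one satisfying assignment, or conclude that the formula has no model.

v1 ↦ true; v2 ↦ false; v3 ↦ false; v4 ↦ false; v5 ↦ false

Suppose v4 = false.
(NOT v5) alone gives v5 = false.
(NOT v2) alone gives v2 = false.
(NOT v3) alone gives v3 = false.
(v1) alone gives v1 = true.
This assignment satisfies each clause.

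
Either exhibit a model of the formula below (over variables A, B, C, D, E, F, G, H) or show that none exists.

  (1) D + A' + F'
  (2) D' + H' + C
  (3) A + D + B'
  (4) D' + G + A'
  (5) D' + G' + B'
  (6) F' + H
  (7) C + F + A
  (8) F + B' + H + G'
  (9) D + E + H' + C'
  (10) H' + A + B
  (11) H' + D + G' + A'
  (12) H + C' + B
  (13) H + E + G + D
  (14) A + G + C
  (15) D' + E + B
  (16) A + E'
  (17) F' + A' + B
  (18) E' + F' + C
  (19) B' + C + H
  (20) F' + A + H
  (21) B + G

Suppose F = 0.
Suppose C = 0.
(A) alone gives A = 1.
Suppose D = 0.
Suppose H = 1.
(G') alone gives G = 0.
(B) alone gives B = 1.
Every clause is now satisfied; E is unconstrained.

A: 1,  B: 1,  C: 0,  D: 0,  E: 0,  F: 0,  G: 0,  H: 1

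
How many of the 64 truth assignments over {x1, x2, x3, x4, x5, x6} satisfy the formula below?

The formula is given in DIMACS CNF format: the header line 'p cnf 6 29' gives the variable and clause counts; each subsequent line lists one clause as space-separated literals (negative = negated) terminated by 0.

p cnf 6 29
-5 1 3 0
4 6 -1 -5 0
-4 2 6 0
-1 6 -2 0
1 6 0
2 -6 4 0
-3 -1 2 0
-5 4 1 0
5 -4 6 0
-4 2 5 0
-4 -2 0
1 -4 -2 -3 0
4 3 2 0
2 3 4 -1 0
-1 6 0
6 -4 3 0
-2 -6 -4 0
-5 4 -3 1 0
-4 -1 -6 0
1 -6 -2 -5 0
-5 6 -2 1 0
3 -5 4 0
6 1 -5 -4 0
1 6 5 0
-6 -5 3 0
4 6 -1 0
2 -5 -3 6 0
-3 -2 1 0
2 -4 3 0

5

There are 2^6 = 64 truth assignments over (x1, x2, x3, x4, x5, x6).
Split on x1. With x1 = True, the clauses containing x1 are satisfied and ¬x1 drops from the rest; 3 of the 2^5 = 32 assignments to the other variables satisfy what remains.
With x1 = False, by the same count on the reduced clause set, 2 assignments work.
Total: 3 + 2 = 5.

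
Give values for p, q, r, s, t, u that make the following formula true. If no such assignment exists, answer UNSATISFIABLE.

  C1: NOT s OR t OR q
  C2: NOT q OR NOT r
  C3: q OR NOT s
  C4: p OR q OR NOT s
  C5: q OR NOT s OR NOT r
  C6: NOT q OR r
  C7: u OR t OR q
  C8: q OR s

UNSATISFIABLE

Case q = false:
Unit clause (NOT s) forces s = false.
Now (s) is unsatisfied and unit — conflict.
That branch fails; take q = true instead.
Unit clause (NOT r) forces r = false.
Now (r) is unsatisfied and unit — conflict.
Both values of q lead to a conflict.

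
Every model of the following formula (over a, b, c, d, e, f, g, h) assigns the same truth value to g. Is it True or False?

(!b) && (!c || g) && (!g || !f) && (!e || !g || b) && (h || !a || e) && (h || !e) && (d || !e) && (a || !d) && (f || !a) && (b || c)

Suppose g = false.
From the singleton clause (!b), b = false.
From the singleton clause (!c), c = false.
That conflicts with the unit clause (c).
So every satisfying assignment has g = True.

True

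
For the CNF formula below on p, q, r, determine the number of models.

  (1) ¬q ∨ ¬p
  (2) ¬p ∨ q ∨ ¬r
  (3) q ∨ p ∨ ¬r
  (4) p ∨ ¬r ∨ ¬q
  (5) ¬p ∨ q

2

There are 2^3 = 8 truth assignments over (p, q, r).
Check each against the 5 clauses (columns in the order p, q, r):
  F F F  ✓ satisfies all
  F F T  ✗ fails (q ∨ p ∨ ¬r)
  F T F  ✓ satisfies all
  F T T  ✗ fails (p ∨ ¬r ∨ ¬q)
  T F F  ✗ fails (¬p ∨ q)
  T F T  ✗ fails (¬p ∨ q ∨ ¬r)
  T T F  ✗ fails (¬q ∨ ¬p)
  T T T  ✗ fails (¬q ∨ ¬p)
2 of the 8 rows are models.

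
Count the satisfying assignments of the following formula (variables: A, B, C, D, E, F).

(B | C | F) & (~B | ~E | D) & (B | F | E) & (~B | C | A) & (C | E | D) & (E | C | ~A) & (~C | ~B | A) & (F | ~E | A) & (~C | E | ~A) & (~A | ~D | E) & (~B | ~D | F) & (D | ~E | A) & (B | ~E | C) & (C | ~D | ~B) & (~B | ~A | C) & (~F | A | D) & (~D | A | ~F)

There are 2^6 = 64 truth assignments over (A, B, C, D, E, F).
Split on E. With E = 1, the clauses containing E are satisfied and ~E drops from the rest; 5 of the 2^5 = 32 assignments to the other variables satisfy what remains.
With E = 0, by the same count on the reduced clause set, 0 assignments work.
(One model: A=T, B=F, C=T, D=F, E=T, F=F.)
Total: 5 + 0 = 5.

5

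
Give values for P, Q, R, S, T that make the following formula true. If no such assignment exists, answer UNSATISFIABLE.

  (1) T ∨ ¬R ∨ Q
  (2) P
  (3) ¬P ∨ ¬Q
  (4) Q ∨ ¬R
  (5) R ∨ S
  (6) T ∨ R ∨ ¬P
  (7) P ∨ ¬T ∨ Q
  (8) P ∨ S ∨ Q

P=True, Q=False, R=False, S=True, T=True

From the singleton clause (P), P = True.
From the singleton clause (¬Q), Q = False.
From the singleton clause (¬R), R = False.
From the singleton clause (S), S = True.
From the singleton clause (T), T = True.
Every clause now holds.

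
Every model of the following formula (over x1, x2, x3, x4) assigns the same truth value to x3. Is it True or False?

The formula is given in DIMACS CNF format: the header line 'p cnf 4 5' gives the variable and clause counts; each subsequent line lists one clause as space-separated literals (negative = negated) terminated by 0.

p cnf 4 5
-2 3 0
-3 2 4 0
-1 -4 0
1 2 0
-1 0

Suppose x3 = False.
The clause (¬x2) is unit, so x2 = False.
The clause (x1) is unit, so x1 = True.
That conflicts with the unit clause (¬x1).
So every satisfying assignment has x3 = True.

True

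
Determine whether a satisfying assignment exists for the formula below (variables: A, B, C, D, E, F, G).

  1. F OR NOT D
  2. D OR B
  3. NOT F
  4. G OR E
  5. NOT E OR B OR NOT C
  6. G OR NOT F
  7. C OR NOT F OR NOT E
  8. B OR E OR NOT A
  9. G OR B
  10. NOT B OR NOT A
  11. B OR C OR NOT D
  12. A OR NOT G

From the singleton clause (NOT F), F = false.
From the singleton clause (NOT D), D = false.
From the singleton clause (B), B = true.
From the singleton clause (NOT A), A = false.
From the singleton clause (NOT G), G = false.
From the singleton clause (E), E = true.
No clause remains; C is free.
A satisfying assignment: A: false,  B: true,  C: true,  D: false,  E: true,  F: false,  G: false.

Yes, satisfiable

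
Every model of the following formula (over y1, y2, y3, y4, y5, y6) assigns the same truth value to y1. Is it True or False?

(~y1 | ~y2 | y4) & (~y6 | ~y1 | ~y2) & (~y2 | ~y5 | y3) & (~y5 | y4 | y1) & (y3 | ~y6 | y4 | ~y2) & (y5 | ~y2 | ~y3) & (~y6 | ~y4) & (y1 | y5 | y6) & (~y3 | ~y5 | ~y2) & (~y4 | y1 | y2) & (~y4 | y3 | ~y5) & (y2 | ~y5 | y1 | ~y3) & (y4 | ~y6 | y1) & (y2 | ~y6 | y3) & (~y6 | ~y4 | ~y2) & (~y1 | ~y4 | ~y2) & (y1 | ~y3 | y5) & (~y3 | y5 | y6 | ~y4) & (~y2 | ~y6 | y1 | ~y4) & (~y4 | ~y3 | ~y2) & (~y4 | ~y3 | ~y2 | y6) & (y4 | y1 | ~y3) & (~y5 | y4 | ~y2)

True

Suppose y1 = 0.
Try y5 = 0.
The clause (y6) is unit, so y6 = 1.
The clause (~y4) is unit, so y4 = 0.
That conflicts with the unit clause (y4).
So y5 must be the other value — set y5 = 1.
The clause (y4) is unit, so y4 = 1.
The clause (~y6) is unit, so y6 = 0.
The clause (y2) is unit, so y2 = 1.
The clause (y3) is unit, so y3 = 1.
That conflicts with the unit clause (~y3).
Neither y5 = 1 nor y5 = 0 works.
So every satisfying assignment has y1 = True.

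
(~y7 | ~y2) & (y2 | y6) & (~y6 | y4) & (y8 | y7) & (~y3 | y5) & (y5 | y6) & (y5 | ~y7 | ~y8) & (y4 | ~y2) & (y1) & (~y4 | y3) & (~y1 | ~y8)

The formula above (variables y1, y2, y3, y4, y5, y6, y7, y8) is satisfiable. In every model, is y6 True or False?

True

Suppose y6 = 0.
(y2) alone gives y2 = 1.
(~y7) alone gives y7 = 0.
(y8) alone gives y8 = 1.
(y5) alone gives y5 = 1.
(y4) alone gives y4 = 1.
(y1) alone gives y1 = 1.
But (~y1) is also a unit clause — contradiction.
So every satisfying assignment has y6 = True.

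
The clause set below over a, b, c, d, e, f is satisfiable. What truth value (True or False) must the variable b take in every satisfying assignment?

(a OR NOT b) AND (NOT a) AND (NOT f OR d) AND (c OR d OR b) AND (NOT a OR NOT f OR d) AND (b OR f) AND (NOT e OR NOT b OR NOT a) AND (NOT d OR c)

False

Suppose b = true.
The clause (a) is unit, so a = true.
But (NOT a) is also a unit clause — contradiction.
So every satisfying assignment has b = False.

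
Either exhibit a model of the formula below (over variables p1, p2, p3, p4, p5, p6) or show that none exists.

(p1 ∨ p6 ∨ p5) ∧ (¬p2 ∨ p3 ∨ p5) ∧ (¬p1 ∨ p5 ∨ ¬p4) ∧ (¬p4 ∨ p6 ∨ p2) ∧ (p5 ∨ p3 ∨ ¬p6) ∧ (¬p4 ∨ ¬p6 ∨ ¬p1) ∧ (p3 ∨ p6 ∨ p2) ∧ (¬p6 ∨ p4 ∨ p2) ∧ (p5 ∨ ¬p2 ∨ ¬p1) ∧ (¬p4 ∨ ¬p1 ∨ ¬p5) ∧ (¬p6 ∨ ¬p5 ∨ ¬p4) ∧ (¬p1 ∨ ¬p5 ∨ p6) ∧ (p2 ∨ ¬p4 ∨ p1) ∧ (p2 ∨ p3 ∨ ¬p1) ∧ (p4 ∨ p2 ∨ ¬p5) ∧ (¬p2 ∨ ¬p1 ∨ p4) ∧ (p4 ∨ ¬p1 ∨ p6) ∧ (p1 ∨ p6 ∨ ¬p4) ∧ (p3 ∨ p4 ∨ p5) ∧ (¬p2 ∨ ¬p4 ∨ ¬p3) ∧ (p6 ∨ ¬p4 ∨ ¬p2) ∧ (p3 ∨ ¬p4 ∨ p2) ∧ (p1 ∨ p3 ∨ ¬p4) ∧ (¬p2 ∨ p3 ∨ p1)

Suppose p1 = False.
Suppose p6 = True.
Suppose p5 = False.
(p3) alone gives p3 = True.
Suppose p4 = False.
(p2) alone gives p2 = True.
All clauses are satisfied.

p1=False,  p2=True,  p3=True,  p4=False,  p5=False,  p6=True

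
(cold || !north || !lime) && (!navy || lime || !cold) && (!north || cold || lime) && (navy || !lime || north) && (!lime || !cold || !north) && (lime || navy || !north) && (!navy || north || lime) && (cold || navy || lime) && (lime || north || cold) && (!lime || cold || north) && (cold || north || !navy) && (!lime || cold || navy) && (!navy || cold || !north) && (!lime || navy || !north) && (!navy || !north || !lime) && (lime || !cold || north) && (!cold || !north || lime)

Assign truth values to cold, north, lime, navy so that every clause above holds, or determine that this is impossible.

cold: true, north: false, lime: true, navy: true

Try cold = true.
Try navy = true.
Unit clause (lime) forces lime = true.
Unit clause (!north) forces north = false.
All clauses are satisfied.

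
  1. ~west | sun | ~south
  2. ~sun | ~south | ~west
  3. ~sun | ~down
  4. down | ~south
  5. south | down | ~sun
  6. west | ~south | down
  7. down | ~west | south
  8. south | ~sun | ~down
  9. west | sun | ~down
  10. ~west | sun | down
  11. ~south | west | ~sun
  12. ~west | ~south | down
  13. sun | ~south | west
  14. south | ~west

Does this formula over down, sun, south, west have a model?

Satisfiable

Case sun = 0:
Case west = 0:
The clause (~down) is unit, so down = 0.
The clause (~south) is unit, so south = 0.
Every clause now holds.
A satisfying assignment: down ↦ 0,  sun ↦ 0,  south ↦ 0,  west ↦ 0.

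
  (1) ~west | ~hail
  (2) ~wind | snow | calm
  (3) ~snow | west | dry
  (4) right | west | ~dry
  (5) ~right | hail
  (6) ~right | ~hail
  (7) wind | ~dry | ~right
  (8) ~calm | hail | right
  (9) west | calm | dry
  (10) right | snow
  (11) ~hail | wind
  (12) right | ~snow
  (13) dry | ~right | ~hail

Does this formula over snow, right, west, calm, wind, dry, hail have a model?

Try west = 0.
Try snow = 0.
(right) alone gives right = 1.
(hail) alone gives hail = 1.
That conflicts with the unit clause (~hail).
Undo snow and try snow = 1.
(dry) alone gives dry = 1.
(right) alone gives right = 1.
(hail) alone gives hail = 1.
That conflicts with the unit clause (~hail).
Either choice for snow ends in contradiction.
Undo west and try west = 1.
(~hail) alone gives hail = 0.
(~right) alone gives right = 0.
(~calm) alone gives calm = 0.
(snow) alone gives snow = 1.
That conflicts with the unit clause (~snow).
Either choice for west ends in contradiction.
No assignment satisfies every clause.

No, unsatisfiable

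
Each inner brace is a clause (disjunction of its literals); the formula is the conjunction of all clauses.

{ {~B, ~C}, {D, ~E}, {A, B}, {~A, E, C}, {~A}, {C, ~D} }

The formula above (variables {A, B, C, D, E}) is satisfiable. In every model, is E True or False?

False

Suppose E = 1.
(D) alone gives D = 1.
(~A) alone gives A = 0.
(B) alone gives B = 1.
(~C) alone gives C = 0.
Now (C) is unsatisfied and unit — conflict.
So every satisfying assignment has E = False.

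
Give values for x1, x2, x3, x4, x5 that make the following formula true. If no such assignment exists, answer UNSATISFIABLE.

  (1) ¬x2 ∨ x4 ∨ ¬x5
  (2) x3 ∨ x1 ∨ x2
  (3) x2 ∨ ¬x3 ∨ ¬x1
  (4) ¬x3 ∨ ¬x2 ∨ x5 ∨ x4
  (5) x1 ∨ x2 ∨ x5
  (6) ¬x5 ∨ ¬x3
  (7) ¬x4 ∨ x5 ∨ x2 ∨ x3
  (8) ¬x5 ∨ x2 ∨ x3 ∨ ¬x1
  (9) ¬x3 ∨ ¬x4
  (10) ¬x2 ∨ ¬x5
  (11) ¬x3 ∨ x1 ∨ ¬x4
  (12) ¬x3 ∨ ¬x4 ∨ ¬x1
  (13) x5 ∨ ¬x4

Branch on x5: set x5 = False.
Unit clause (¬x4) forces x4 = False.
Branch on x3: set x3 = False.
Branch on x1: set x1 = True.
No clause remains; x2 is free.

x1=True, x2=True, x3=False, x4=False, x5=False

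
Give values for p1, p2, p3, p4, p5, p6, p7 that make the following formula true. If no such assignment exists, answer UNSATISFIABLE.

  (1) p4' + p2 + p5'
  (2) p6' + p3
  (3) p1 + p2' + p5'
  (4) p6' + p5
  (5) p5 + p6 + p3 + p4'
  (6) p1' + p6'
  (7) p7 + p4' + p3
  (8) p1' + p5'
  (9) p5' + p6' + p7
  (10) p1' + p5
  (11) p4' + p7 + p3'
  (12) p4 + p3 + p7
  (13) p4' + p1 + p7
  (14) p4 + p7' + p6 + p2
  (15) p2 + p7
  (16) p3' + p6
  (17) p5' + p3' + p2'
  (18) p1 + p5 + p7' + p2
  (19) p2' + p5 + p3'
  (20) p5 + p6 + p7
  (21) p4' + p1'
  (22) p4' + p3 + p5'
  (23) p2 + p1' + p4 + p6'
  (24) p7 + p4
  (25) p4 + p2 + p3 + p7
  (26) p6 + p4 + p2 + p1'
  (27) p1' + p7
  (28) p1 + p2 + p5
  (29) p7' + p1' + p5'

p1=0; p2=0; p3=1; p4=0; p5=1; p6=1; p7=1

Try p6 = 1.
(p3) alone gives p3 = 1.
(p5) alone gives p5 = 1.
(p1') alone gives p1 = 0.
(p2') alone gives p2 = 0.
(p4') alone gives p4 = 0.
(p7) alone gives p7 = 1.
All clauses are satisfied.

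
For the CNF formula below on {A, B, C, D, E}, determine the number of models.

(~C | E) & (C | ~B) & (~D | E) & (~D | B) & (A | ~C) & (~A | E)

There are 2^5 = 32 truth assignments over (A, B, C, D, E).
Split on A. With A = 1, the clauses containing A are satisfied and ~A drops from the rest; 4 of the 2^4 = 16 assignments to the other variables satisfy what remains.
With A = 0, by the same count on the reduced clause set, 2 assignments work.
(One model: A=F, B=F, C=F, D=F, E=F.)
Total: 4 + 2 = 6.

6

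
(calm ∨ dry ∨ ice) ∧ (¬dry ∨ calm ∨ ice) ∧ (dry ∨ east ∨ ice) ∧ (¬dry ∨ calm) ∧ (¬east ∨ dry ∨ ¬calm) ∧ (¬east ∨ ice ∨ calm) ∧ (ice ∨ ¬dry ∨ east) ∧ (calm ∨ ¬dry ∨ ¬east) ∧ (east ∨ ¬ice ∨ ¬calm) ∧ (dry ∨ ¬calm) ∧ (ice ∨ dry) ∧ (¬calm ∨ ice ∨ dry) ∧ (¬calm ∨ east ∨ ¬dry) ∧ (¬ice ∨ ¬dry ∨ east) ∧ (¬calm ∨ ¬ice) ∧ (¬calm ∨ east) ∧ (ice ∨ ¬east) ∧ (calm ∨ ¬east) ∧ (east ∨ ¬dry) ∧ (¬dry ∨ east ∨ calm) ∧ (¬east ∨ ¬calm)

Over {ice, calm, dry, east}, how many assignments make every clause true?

There are 2^4 = 16 truth assignments over (ice, calm, dry, east).
Check each against the 21 clauses (columns in the order ice, calm, dry, east):
  F F F F  ✗ fails (calm ∨ dry ∨ ice)
  F F F T  ✗ fails (calm ∨ dry ∨ ice)
  F F T F  ✗ fails (¬dry ∨ calm ∨ ice)
  F F T T  ✗ fails (¬dry ∨ calm ∨ ice)
  F T F F  ✗ fails (dry ∨ east ∨ ice)
  F T F T  ✗ fails (¬east ∨ dry ∨ ¬calm)
  F T T F  ✗ fails (ice ∨ ¬dry ∨ east)
  F T T T  ✗ fails (ice ∨ ¬east)
  T F F F  ✓ satisfies all
  T F F T  ✗ fails (calm ∨ ¬east)
  T F T F  ✗ fails (¬dry ∨ calm)
  T F T T  ✗ fails (¬dry ∨ calm)
  T T F F  ✗ fails (east ∨ ¬ice ∨ ¬calm)
  T T F T  ✗ fails (¬east ∨ dry ∨ ¬calm)
  T T T F  ✗ fails (east ∨ ¬ice ∨ ¬calm)
  T T T T  ✗ fails (¬calm ∨ ¬ice)
1 of the 16 rows is a model.

1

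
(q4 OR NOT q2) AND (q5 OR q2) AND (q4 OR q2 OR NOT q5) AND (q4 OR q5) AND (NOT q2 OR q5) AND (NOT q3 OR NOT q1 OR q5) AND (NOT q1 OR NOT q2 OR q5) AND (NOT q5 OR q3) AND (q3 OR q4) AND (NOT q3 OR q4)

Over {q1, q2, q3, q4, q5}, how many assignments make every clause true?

There are 2^5 = 32 truth assignments over (q1, q2, q3, q4, q5).
Split on q5. With q5 = true, the clauses containing q5 are satisfied and NOT q5 drops from the rest; 4 of the 2^4 = 16 assignments to the other variables satisfy what remains.
With q5 = false, by the same count on the reduced clause set, 0 assignments work.
Total: 4 + 0 = 4.

4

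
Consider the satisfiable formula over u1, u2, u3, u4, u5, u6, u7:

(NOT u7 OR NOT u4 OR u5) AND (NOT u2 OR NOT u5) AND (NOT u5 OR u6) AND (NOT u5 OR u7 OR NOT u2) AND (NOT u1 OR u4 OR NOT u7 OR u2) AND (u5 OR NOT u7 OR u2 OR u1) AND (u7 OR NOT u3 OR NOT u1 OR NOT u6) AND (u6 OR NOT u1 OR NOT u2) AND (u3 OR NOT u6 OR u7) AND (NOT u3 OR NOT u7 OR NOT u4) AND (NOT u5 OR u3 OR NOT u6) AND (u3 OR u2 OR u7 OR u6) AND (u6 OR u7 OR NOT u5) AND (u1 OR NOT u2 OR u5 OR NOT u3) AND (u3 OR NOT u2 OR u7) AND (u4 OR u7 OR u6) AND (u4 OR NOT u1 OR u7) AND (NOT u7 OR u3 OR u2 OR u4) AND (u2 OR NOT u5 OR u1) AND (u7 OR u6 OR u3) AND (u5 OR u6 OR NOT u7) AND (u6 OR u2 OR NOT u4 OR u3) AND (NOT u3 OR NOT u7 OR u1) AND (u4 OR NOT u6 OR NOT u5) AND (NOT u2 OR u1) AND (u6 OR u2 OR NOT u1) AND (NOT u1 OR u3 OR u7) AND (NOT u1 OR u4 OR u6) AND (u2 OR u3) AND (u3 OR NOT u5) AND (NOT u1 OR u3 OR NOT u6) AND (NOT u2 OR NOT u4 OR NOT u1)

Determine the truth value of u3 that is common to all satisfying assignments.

True

Suppose u3 = false.
Unit clause (u2) forces u2 = true.
Unit clause (NOT u5) forces u5 = false.
Unit clause (u7) forces u7 = true.
Unit clause (NOT u4) forces u4 = false.
Unit clause (u6) forces u6 = true.
Unit clause (u1) forces u1 = true.
Now (NOT u1) is unsatisfied and unit — conflict.
So every satisfying assignment has u3 = True.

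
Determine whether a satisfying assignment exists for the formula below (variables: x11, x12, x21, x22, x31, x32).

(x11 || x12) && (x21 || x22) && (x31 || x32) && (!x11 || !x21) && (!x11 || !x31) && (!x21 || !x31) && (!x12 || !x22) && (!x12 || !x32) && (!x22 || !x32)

Suppose x11 = true.
From the singleton clause (!x21), x21 = false.
From the singleton clause (x22), x22 = true.
From the singleton clause (!x31), x31 = false.
From the singleton clause (x32), x32 = true.
But (!x32) is also a unit clause — contradiction.
So x11 must be the other value — set x11 = false.
From the singleton clause (x12), x12 = true.
From the singleton clause (!x22), x22 = false.
From the singleton clause (x21), x21 = true.
From the singleton clause (!x31), x31 = false.
From the singleton clause (x32), x32 = true.
But (!x32) is also a unit clause — contradiction.
Either choice for x11 ends in contradiction.
No assignment satisfies every clause.

Unsatisfiable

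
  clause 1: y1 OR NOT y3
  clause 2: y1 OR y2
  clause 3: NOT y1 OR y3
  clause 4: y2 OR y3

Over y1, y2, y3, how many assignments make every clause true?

3

There are 2^3 = 8 truth assignments over (y1, y2, y3).
Split on y2. With y2 = true, the clauses containing y2 are satisfied and NOT y2 drops from the rest; 2 of the 2^2 = 4 assignments to the other variables satisfy what remains.
With y2 = false, by the same count on the reduced clause set, 1 assignment works.
(One model: y1=F, y2=T, y3=F.)
Total: 2 + 1 = 3.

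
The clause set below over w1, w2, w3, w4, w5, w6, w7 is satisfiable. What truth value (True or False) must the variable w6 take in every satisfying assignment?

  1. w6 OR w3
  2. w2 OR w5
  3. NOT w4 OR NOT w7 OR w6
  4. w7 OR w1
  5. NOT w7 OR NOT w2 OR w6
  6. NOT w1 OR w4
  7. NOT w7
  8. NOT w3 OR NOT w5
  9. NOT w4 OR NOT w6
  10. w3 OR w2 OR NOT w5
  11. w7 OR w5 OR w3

Suppose w6 = true.
From the singleton clause (NOT w7), w7 = false.
From the singleton clause (w1), w1 = true.
From the singleton clause (w4), w4 = true.
Now (NOT w4) is unsatisfied and unit — conflict.
So every satisfying assignment has w6 = False.

False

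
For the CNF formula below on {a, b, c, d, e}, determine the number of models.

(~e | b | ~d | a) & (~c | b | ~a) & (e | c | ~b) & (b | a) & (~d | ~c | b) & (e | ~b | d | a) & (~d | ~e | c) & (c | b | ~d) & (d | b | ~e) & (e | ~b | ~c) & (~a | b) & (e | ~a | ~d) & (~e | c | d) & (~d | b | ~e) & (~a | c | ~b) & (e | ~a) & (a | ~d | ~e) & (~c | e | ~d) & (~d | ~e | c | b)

There are 2^5 = 32 truth assignments over (a, b, c, d, e).
Split on d. With d = 1, the clauses containing d are satisfied and ~d drops from the rest; 1 of the 2^4 = 16 assignments to the other variables satisfy what remains.
With d = 0, by the same count on the reduced clause set, 2 assignments work.
(One model: a=F, b=T, c=T, d=F, e=T.)
Total: 1 + 2 = 3.

3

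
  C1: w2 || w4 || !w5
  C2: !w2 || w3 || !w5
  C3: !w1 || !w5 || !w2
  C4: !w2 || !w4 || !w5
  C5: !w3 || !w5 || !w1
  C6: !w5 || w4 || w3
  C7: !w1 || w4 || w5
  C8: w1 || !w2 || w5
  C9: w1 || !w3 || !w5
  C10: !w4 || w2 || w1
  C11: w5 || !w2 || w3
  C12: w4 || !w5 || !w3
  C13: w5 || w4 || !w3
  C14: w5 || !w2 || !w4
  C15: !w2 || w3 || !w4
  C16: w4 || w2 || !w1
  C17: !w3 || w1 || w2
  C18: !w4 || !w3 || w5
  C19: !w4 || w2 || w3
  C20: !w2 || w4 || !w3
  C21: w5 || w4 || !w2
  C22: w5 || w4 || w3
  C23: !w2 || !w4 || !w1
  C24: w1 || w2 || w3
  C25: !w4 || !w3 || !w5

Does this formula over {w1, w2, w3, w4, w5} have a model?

Suppose w2 = true.
Suppose w3 = true.
(w4) alone gives w4 = true.
(!w5) alone gives w5 = false.
That conflicts with the unit clause (w5).
That branch fails; take w3 = false instead.
(!w5) alone gives w5 = false.
That conflicts with the unit clause (w5).
Neither w3 = true nor w3 = false works.
That branch fails; take w2 = false instead.
Suppose w4 = true.
(w1) alone gives w1 = true.
(w3) alone gives w3 = true.
(!w5) alone gives w5 = false.
That conflicts with the unit clause (w5).
That branch fails; take w4 = false instead.
(!w5) alone gives w5 = false.
(!w1) alone gives w1 = false.
(!w3) alone gives w3 = false.
That conflicts with the unit clause (w3).
Neither w4 = true nor w4 = false works.
Neither w2 = true nor w2 = false works.
No assignment satisfies every clause.

No, unsatisfiable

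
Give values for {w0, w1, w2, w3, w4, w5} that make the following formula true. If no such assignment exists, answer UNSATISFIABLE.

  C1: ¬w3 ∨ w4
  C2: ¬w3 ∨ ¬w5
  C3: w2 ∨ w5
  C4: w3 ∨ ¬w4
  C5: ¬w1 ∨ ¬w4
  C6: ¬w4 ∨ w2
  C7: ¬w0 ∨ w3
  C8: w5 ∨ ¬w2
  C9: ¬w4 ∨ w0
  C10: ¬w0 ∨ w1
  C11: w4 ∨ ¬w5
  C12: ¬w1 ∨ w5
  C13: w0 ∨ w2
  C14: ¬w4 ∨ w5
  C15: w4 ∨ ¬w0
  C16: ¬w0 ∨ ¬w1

UNSATISFIABLE

Suppose w3 = False.
The clause (¬w4) is unit, so w4 = False.
The clause (¬w0) is unit, so w0 = False.
The clause (¬w5) is unit, so w5 = False.
The clause (w2) is unit, so w2 = True.
Now (¬w2) is unsatisfied and unit — conflict.
That branch fails; take w3 = True instead.
The clause (w4) is unit, so w4 = True.
The clause (¬w5) is unit, so w5 = False.
Now (w5) is unsatisfied and unit — conflict.
Either choice for w3 ends in contradiction.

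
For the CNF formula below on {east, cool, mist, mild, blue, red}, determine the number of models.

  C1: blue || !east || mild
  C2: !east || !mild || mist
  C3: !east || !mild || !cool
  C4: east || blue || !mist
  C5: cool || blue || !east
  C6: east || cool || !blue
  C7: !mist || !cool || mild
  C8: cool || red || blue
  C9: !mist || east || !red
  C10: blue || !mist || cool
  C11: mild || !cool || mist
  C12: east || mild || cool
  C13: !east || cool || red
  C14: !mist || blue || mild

9

There are 2^6 = 64 truth assignments over (east, cool, mist, mild, blue, red).
Split on cool. With cool = true, the clauses containing cool are satisfied and !cool drops from the rest; 5 of the 2^5 = 32 assignments to the other variables satisfy what remains.
With cool = false, by the same count on the reduced clause set, 4 assignments work.
Total: 5 + 4 = 9.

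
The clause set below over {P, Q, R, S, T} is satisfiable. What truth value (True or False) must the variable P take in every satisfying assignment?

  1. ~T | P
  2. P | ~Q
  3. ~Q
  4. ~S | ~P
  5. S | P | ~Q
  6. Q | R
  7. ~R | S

False

Suppose P = 1.
(~Q) alone gives Q = 0.
(~S) alone gives S = 0.
(R) alone gives R = 1.
But (~R) is also a unit clause — contradiction.
So every satisfying assignment has P = False.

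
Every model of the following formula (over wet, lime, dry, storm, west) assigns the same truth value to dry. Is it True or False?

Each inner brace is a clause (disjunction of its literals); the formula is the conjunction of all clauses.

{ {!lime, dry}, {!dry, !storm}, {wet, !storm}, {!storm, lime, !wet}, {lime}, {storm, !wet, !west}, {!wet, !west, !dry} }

Suppose dry = false.
The clause (!lime) is unit, so lime = false.
That conflicts with the unit clause (lime).
So every satisfying assignment has dry = True.

True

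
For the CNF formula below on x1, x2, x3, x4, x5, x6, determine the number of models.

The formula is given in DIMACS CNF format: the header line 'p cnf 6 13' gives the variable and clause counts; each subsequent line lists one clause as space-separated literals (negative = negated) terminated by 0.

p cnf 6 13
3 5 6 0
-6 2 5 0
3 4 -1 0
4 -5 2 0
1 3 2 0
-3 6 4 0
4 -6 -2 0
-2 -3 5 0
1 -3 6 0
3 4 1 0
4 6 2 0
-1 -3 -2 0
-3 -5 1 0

There are 2^6 = 64 truth assignments over (x1, x2, x3, x4, x5, x6).
Split on x6. With x6 = True, the clauses containing x6 are satisfied and ¬x6 drops from the rest; 6 of the 2^5 = 32 assignments to the other variables satisfy what remains.
With x6 = False, by the same count on the reduced clause set, 5 assignments work.
Total: 6 + 5 = 11.

11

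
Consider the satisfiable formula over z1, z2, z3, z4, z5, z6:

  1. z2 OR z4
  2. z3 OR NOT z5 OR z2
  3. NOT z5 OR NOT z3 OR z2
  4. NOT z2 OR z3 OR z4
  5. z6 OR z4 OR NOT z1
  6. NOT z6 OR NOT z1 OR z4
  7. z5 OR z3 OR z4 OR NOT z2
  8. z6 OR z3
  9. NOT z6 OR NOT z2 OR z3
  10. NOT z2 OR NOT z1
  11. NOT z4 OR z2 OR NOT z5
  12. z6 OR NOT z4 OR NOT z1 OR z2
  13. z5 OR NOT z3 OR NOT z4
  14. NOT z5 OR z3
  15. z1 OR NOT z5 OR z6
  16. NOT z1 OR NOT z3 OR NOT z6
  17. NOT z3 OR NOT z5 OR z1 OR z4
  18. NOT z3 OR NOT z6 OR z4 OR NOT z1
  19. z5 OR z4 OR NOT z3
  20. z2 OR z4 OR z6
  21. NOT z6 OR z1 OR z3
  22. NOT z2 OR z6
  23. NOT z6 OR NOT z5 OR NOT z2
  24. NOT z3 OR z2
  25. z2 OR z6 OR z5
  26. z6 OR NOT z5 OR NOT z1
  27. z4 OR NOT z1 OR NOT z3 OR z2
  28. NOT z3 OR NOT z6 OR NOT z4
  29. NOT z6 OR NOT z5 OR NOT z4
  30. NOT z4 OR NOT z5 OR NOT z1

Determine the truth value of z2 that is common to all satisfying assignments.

Suppose z2 = true.
From the singleton clause (NOT z1), z1 = false.
From the singleton clause (z6), z6 = true.
From the singleton clause (z3), z3 = true.
From the singleton clause (NOT z5), z5 = false.
From the singleton clause (NOT z4), z4 = false.
But (z4) is also a unit clause — contradiction.
So every satisfying assignment has z2 = False.

False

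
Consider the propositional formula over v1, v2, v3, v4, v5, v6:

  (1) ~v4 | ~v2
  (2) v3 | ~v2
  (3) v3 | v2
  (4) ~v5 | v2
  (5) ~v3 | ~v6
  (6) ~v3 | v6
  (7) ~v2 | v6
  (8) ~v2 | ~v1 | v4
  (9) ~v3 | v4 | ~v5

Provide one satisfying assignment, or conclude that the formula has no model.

UNSATISFIABLE

Try v4 = 0.
Try v3 = 1.
From the singleton clause (~v6), v6 = 0.
That conflicts with the unit clause (v6).
That branch fails; take v3 = 0 instead.
From the singleton clause (~v2), v2 = 0.
That conflicts with the unit clause (v2).
Neither v3 = 1 nor v3 = 0 works.
That branch fails; take v4 = 1 instead.
From the singleton clause (~v2), v2 = 0.
From the singleton clause (v3), v3 = 1.
From the singleton clause (~v5), v5 = 0.
From the singleton clause (~v6), v6 = 0.
That conflicts with the unit clause (v6).
Neither v4 = 1 nor v4 = 0 works.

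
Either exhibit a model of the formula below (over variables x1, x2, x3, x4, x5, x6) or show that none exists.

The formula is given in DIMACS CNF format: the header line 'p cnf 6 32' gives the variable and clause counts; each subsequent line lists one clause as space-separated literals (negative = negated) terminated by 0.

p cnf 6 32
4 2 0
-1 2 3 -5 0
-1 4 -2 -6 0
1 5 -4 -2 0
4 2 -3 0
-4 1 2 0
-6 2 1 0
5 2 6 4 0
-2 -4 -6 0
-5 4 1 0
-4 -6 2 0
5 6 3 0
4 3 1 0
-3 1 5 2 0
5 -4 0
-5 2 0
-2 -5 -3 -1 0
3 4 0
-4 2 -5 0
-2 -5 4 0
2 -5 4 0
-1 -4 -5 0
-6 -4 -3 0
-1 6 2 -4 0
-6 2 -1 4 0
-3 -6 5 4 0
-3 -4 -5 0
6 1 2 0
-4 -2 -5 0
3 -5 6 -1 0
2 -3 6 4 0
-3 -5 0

Branch on x4: set x4 = False.
The clause (x2) is unit, so x2 = True.
The clause (x3) is unit, so x3 = True.
The clause (¬x5) is unit, so x5 = False.
The clause (¬x6) is unit, so x6 = False.
No clause remains; x1 is free.

x1 ↦ True, x2 ↦ True, x3 ↦ True, x4 ↦ False, x5 ↦ False, x6 ↦ False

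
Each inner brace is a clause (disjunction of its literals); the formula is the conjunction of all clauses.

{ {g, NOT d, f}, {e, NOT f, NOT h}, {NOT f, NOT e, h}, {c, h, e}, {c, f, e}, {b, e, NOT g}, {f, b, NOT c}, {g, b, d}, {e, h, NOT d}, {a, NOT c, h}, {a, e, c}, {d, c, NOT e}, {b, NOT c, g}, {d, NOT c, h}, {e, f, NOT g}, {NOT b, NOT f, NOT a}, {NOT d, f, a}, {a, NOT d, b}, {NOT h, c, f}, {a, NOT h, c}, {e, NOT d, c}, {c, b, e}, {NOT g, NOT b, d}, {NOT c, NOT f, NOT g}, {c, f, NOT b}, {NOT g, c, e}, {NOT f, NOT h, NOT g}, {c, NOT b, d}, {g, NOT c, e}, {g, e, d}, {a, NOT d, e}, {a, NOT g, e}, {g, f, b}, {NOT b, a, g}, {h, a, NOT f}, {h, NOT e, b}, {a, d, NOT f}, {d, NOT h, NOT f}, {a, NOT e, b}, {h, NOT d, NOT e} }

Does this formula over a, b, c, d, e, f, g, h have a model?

Yes

Case g = true:
Case b = true:
The clause (d) is unit, so d = true.
Case e = true:
The clause (h) is unit, so h = true.
The clause (NOT f) is unit, so f = false.
The clause (a) is unit, so a = true.
The clause (c) is unit, so c = true.
This assignment satisfies each clause.
A satisfying assignment: a=true; b=true; c=true; d=true; e=true; f=false; g=true; h=true.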